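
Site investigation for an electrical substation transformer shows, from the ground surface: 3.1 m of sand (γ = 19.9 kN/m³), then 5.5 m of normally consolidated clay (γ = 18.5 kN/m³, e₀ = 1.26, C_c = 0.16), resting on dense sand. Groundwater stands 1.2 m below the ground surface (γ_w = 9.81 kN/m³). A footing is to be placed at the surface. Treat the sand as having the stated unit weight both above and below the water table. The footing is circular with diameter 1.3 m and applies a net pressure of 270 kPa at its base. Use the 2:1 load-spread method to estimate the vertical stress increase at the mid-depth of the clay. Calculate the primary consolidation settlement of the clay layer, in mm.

Mid-depth of clay below the ground surface: z = 3.1 + 5.5/2 = 5.85 m.
Total vertical stress at mid-clay: σ_v = 19.9×3.1 + 18.5×2.75 = 112.56 kPa.
Pore pressure: u = 9.81×(5.85 − 1.2) = 45.617 kPa.
Initial effective stress: σ'_0 = σ_v − u = 112.56 − 45.617 = 66.943 kPa.
Stress increase at mid-clay by the 2:1 spreading method:
Δσ ≈ qD²/(D+z)² = 270×1.3²/(1.3+5.85)² = 8.9256 kPa
Final effective stress: σ'_f = σ'_0 + Δσ = 66.943 + 8.9256 = 75.869 kPa.
Normally consolidated clay, so the full stress increment lies on the virgin compression line:
S_c = C_c·H/(1+e₀)·log₁₀(σ'_f/σ'_0) = 0.16×5.5/(1+1.26)×log₁₀(75.869/66.943)
    = 0.38938 × 0.054359 = 0.02117 m

S_c ≈ 21.2 mm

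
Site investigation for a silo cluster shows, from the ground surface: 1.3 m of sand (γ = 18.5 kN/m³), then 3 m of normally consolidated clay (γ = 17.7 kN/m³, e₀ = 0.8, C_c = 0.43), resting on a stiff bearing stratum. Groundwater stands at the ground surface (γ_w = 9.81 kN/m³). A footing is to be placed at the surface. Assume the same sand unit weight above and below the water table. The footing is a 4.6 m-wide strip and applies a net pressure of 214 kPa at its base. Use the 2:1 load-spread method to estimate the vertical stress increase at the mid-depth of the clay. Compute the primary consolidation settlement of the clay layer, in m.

Mid-depth of clay below the ground surface: z = 1.3 + 3/2 = 2.8 m.
Total vertical stress at mid-clay: σ_v = 18.5×1.3 + 17.7×1.5 = 50.6 kPa.
Pore pressure: u = 9.81×(2.8 − 0) = 27.468 kPa.
Initial effective stress: σ'_0 = σ_v − u = 50.6 − 27.468 = 23.132 kPa.
Stress increase at mid-clay by the 2:1 spreading method:
Δσ = qB/(B+z) = 214×4.6/(4.6+2.8) = 133.03 kPa
Final effective stress: σ'_f = σ'_0 + Δσ = 23.132 + 133.03 = 156.16 kPa.
Normally consolidated clay, so the full stress increment lies on the virgin compression line:
S_c = C_c·H/(1+e₀)·log₁₀(σ'_f/σ'_0) = 0.43×3/(1+0.8)×log₁₀(156.16/23.132)
    = 0.71667 × 0.82936 = 0.5944 m

S_c ≈ 0.594 m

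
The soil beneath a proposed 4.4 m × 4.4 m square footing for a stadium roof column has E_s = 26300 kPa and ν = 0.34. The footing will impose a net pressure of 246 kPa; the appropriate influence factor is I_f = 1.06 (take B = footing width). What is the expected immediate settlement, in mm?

S_e ≈ 38.6 mm

Immediate (elastic) settlement: S_e = q·B·(1−ν²)/E_s · I_f.
S_e = 246 × 4.4 × (1 − 0.34²) / 26300 × 1.06
    = 246 × 4.4 × 0.8844 / 26300 × 1.06
    = 0.03858 m = 38.58 mm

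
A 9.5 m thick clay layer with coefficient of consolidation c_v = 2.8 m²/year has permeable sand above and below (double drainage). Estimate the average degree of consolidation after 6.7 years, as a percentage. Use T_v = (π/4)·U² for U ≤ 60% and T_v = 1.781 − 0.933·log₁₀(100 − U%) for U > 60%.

Drainage path length: H_d = H/2 = 4.75 m (double drainage).
T_v = c_v·t/H_d² = 2.8×6.7/4.75² = 0.83147.
T_v = 0.83147 corresponds to the U > 60% branch:
U = 1 − 10^((1.781 − T_v)/0.933)/100 = 0.8958

U ≈ 89.6 %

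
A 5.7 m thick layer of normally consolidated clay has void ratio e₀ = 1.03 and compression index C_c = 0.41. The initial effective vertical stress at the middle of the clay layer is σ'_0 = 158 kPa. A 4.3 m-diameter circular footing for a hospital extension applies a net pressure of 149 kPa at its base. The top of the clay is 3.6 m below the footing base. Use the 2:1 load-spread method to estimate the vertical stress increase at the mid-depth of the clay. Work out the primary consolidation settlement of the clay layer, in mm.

S_c ≈ 70.3 mm

Mid-depth of clay below the footing base: z = 3.6 + 5.7/2 = 6.45 m.
Stress increase at mid-clay by the 2:1 spreading method:
Δσ ≈ qD²/(D+z)² = 149×4.3²/(4.3+6.45)² = 23.84 kPa
Final effective stress: σ'_f = σ'_0 + Δσ = 158 + 23.84 = 181.84 kPa.
Normally consolidated clay, so the full stress increment lies on the virgin compression line:
S_c = C_c·H/(1+e₀)·log₁₀(σ'_f/σ'_0) = 0.41×5.7/(1+1.03)×log₁₀(181.84/158)
    = 1.1512 × 0.061032 = 0.07026 m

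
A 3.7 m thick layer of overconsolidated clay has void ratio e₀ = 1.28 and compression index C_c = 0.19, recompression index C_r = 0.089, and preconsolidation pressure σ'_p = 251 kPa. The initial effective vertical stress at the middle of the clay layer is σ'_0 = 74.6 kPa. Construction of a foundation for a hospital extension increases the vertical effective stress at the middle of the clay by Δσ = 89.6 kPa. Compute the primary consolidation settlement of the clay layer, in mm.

Final effective stress: σ'_f = 74.6 + 89.6 = 164.2 kPa.
σ'_f = 164.2 ≤ σ'_p = 251 kPa, so the clay remains overconsolidated and only the recompression index applies:
S_c = C_r·H/(1+e₀)·log₁₀(σ'_f/σ'_0) = 0.089×3.7/2.28×log₁₀(164.2/74.6)
    = 0.14443 × 0.34263 = 0.04949 m

S_c ≈ 49.5 mm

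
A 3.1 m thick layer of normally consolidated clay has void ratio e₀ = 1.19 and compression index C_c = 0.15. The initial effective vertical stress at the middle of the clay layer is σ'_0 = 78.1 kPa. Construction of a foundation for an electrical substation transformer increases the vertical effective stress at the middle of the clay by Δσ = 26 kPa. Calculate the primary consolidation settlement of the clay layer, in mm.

S_c ≈ 26.5 mm

Final effective stress: σ'_f = σ'_0 + Δσ = 78.1 + 26 = 104.1 kPa.
Normally consolidated clay, so the full stress increment lies on the virgin compression line:
S_c = C_c·H/(1+e₀)·log₁₀(σ'_f/σ'_0) = 0.15×3.1/(1+1.19)×log₁₀(104.1/78.1)
    = 0.21233 × 0.1248 = 0.0265 m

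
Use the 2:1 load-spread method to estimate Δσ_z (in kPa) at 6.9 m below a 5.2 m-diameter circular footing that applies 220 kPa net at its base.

Δσ_z ≈ 40.6 kPa

By the 2:1 method the load spreads at 1 horizontal : 2 vertical, so at depth z the loaded area has grown by z in each plan dimension:
Δσ ≈ qD²/(D+z)² = 220×5.2²/(5.2+6.9)² = 40.631 kPa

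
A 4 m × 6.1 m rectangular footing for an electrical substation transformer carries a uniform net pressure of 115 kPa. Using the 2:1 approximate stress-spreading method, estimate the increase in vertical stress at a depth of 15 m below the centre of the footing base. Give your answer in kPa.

By the 2:1 method the load spreads at 1 horizontal : 2 vertical, so at depth z the loaded area has grown by z in each plan dimension:
Δσ = qBL/((B+z)(L+z)) = 115×4×6.1/((4+15)(6.1+15)) = 6.9993 kPa

Δσ_z ≈ 7 kPa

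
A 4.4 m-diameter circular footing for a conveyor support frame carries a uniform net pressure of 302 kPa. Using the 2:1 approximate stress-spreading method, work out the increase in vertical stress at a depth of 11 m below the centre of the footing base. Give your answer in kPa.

Δσ_z ≈ 24.7 kPa

By the 2:1 method the load spreads at 1 horizontal : 2 vertical, so at depth z the loaded area has grown by z in each plan dimension:
Δσ ≈ qD²/(D+z)² = 302×4.4²/(4.4+11)² = 24.653 kPa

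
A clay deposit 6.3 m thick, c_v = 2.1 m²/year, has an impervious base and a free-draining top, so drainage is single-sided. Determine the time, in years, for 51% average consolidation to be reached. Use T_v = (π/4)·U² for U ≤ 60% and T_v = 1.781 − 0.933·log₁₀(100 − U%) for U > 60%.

t ≈ 3.86 years

Drainage path length: H_d = H = 6.3 m (single drainage).
U ≤ 60%: T_v = (π/4)·U² = (π/4)×0.51² = 0.20428.
t = T_v·H_d²/c_v = 0.20428×6.3²/2.1 = 3.861 years.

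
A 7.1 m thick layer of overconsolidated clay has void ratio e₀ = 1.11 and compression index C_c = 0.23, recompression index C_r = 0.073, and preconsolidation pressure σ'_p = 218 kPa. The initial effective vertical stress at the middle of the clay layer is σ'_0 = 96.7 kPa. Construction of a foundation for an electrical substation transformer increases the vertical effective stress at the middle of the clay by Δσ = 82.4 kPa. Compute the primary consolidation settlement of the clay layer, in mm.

Final effective stress: σ'_f = 96.7 + 82.4 = 179.1 kPa.
σ'_f = 179.1 ≤ σ'_p = 218 kPa, so the clay remains overconsolidated and only the recompression index applies:
S_c = C_r·H/(1+e₀)·log₁₀(σ'_f/σ'_0) = 0.073×7.1/2.11×log₁₀(179.1/96.7)
    = 0.24564 × 0.26767 = 0.06575 m

S_c ≈ 65.7 mm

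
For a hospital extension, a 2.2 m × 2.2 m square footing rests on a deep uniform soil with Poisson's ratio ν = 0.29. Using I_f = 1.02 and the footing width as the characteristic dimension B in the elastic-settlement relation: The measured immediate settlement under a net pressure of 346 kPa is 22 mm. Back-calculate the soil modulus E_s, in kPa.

E_s ≈ 32300 kPa

S_e = q·B·(1−ν²)/E_s · I_f  ⇒  E_s = q·B·(1−ν²)·I_f / S_e.
E_s = 346 × 2.2 × 0.9159 × 1.02 / 0.022 = 32320 kPa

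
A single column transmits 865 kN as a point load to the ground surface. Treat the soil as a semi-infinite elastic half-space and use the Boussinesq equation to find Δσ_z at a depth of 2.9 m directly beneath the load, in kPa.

Boussinesq vertical stress below a point load on an elastic half-space:
Δσ_z = 3P/(2πz²) · [1 + (r/z)²]^(−5/2)
r/z = 0/2.9 = 0; [1+(r/z)²]^(−5/2) = 1.
Δσ_z = 3×865/(2π×2.9²) × 1 = 49.109 × 1 = 49.11 kPa

Δσ_z ≈ 49.1 kPa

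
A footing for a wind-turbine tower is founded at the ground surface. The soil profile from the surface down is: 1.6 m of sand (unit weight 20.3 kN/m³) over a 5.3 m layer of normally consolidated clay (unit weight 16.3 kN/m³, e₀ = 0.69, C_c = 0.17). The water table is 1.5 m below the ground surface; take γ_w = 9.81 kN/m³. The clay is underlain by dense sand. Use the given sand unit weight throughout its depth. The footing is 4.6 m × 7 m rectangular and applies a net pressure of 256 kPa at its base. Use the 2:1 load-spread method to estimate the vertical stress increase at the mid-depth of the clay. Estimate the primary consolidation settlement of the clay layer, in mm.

Mid-depth of clay below the ground surface: z = 1.6 + 5.3/2 = 4.25 m.
Total vertical stress at mid-clay: σ_v = 20.3×1.6 + 16.3×2.65 = 75.675 kPa.
Pore pressure: u = 9.81×(4.25 − 1.5) = 26.978 kPa.
Initial effective stress: σ'_0 = σ_v − u = 75.675 − 26.978 = 48.697 kPa.
Stress increase at mid-clay by the 2:1 spreading method:
Δσ = qBL/((B+z)(L+z)) = 256×4.6×7/((4.6+4.25)(7+4.25)) = 82.794 kPa
Final effective stress: σ'_f = σ'_0 + Δσ = 48.697 + 82.794 = 131.49 kPa.
Normally consolidated clay, so the full stress increment lies on the virgin compression line:
S_c = C_c·H/(1+e₀)·log₁₀(σ'_f/σ'_0) = 0.17×5.3/(1+0.69)×log₁₀(131.49/48.697)
    = 0.53314 × 0.43139 = 0.23 m

S_c ≈ 230 mm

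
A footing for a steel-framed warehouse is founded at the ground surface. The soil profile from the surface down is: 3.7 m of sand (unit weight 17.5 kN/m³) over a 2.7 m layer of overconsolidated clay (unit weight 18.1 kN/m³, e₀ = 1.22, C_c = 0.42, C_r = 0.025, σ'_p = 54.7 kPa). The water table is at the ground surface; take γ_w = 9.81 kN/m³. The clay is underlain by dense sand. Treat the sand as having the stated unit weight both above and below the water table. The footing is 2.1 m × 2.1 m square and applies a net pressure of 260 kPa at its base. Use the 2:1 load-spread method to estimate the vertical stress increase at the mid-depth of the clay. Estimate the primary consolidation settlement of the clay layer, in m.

Mid-depth of clay below the ground surface: z = 3.7 + 2.7/2 = 5.05 m.
Total vertical stress at mid-clay: σ_v = 17.5×3.7 + 18.1×1.35 = 89.185 kPa.
Pore pressure: u = 9.81×(5.05 − 0) = 49.541 kPa.
Initial effective stress: σ'_0 = σ_v − u = 89.185 − 49.541 = 39.644 kPa.
Stress increase at mid-clay by the 2:1 spreading method:
Δσ = qBL/((B+z)(L+z)) = 260×2.1×2.1/((2.1+5.05)(2.1+5.05)) = 22.428 kPa
Final effective stress: σ'_f = 39.644 + 22.428 = 62.072 kPa.
σ'_f = 62.072 > σ'_p = 54.7 kPa, so the stress path crosses the preconsolidation pressure — recompression up to σ'_p, then virgin compression beyond:
S_c = H/(1+e₀)·[C_r·log₁₀(σ'_p/σ'_0) + C_c·log₁₀(σ'_f/σ'_p)]
    = 2.7/2.22 × [0.025×log₁₀(54.7/39.644) + 0.42×log₁₀(62.072/54.7)]
    = 1.2162 × [0.0034952 + 0.023062] = 0.0323 m

S_c ≈ 0.0323 m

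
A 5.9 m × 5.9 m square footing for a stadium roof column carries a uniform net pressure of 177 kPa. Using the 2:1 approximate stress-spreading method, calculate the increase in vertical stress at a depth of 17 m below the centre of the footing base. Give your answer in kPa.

Δσ_z ≈ 11.7 kPa

By the 2:1 method the load spreads at 1 horizontal : 2 vertical, so at depth z the loaded area has grown by z in each plan dimension:
Δσ = qBL/((B+z)(L+z)) = 177×5.9×5.9/((5.9+17)(5.9+17)) = 11.749 kPa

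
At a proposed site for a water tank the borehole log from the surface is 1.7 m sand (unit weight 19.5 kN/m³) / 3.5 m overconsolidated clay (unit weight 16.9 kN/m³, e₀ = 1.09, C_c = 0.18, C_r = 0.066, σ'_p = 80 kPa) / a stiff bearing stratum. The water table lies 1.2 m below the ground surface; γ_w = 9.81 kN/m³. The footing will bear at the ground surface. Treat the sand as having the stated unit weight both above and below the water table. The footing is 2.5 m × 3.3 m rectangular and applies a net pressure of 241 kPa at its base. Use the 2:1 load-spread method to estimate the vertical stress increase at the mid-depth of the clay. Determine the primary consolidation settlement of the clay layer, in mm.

Mid-depth of clay below the ground surface: z = 1.7 + 3.5/2 = 3.45 m.
Total vertical stress at mid-clay: σ_v = 19.5×1.7 + 16.9×1.75 = 62.725 kPa.
Pore pressure: u = 9.81×(3.45 − 1.2) = 22.073 kPa.
Initial effective stress: σ'_0 = σ_v − u = 62.725 − 22.073 = 40.652 kPa.
Stress increase at mid-clay by the 2:1 spreading method:
Δσ = qBL/((B+z)(L+z)) = 241×2.5×3.3/((2.5+3.45)(3.3+3.45)) = 49.505 kPa
Final effective stress: σ'_f = 40.652 + 49.505 = 90.157 kPa.
σ'_f = 90.157 > σ'_p = 80 kPa, so the stress path crosses the preconsolidation pressure — recompression up to σ'_p, then virgin compression beyond:
S_c = H/(1+e₀)·[C_r·log₁₀(σ'_p/σ'_0) + C_c·log₁₀(σ'_f/σ'_p)]
    = 3.5/2.09 × [0.066×log₁₀(80/40.652) + 0.18×log₁₀(90.157/80)]
    = 1.6746 × [0.019405 + 0.0093437] = 0.04814 m

S_c ≈ 48.1 mm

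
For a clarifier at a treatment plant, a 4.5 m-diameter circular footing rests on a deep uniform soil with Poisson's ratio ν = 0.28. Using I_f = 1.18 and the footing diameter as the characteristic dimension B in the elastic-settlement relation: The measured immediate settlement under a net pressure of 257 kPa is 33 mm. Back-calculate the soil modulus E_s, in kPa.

S_e = q·B·(1−ν²)/E_s · I_f  ⇒  E_s = q·B·(1−ν²)·I_f / S_e.
E_s = 257 × 4.5 × 0.9216 × 1.18 / 0.033 = 38110 kPa

E_s ≈ 38100 kPa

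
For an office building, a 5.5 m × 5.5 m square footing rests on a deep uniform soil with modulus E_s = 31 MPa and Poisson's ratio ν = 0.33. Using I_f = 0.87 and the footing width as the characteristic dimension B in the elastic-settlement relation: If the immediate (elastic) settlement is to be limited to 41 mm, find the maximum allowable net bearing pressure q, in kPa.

E_s = 31 MPa = 31000 kPa.
S_e = q·B·(1−ν²)/E_s · I_f  ⇒  q = S_e·E_s / (B·(1−ν²)·I_f).
q = 0.041 × 31000 / (5.5 × 0.8911 × 0.87) = 298.1 kPa

q ≈ 298 kPa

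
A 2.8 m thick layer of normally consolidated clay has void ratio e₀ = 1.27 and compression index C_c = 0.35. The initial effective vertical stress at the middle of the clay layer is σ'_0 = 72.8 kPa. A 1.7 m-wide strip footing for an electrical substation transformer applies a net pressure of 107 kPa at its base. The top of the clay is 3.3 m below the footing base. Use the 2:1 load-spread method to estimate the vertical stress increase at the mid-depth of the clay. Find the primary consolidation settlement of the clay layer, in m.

S_c ≈ 0.0618 m

Mid-depth of clay below the footing base: z = 3.3 + 2.8/2 = 4.7 m.
Stress increase at mid-clay by the 2:1 spreading method:
Δσ = qB/(B+z) = 107×1.7/(1.7+4.7) = 28.422 kPa
Final effective stress: σ'_f = σ'_0 + Δσ = 72.8 + 28.422 = 101.22 kPa.
Normally consolidated clay, so the full stress increment lies on the virgin compression line:
S_c = C_c·H/(1+e₀)·log₁₀(σ'_f/σ'_0) = 0.35×2.8/(1+1.27)×log₁₀(101.22/72.8)
    = 0.43172 × 0.14313 = 0.06179 m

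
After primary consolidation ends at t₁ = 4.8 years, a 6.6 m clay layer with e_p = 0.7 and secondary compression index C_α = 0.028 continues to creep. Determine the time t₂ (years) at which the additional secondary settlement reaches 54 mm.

t₂ ≈ 15.1 years

S_s = C_α·H/(1+e_p)·log₁₀(t₂/t₁) ⇒ log₁₀(t₂/t₁) = S_s·(1+e_p)/(C_α·H).
log₁₀(t₂/t₁) = 0.054 × (1+0.7) / (0.028×6.6) = 0.4968
t₂ = t₁ × 10^0.4968 = 4.8 × 3.139 = 15.07 years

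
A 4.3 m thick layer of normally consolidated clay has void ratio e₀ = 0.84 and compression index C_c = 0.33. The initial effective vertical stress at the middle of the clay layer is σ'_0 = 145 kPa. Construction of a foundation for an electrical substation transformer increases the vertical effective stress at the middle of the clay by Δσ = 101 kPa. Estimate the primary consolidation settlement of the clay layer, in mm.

S_c ≈ 177 mm

Final effective stress: σ'_f = σ'_0 + Δσ = 145 + 101 = 246 kPa.
Normally consolidated clay, so the full stress increment lies on the virgin compression line:
S_c = C_c·H/(1+e₀)·log₁₀(σ'_f/σ'_0) = 0.33×4.3/(1+0.84)×log₁₀(246/145)
    = 0.7712 × 0.22957 = 0.177 m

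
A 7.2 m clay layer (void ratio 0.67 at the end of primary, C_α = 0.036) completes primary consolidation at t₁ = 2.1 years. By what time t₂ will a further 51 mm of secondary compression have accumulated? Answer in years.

S_s = C_α·H/(1+e_p)·log₁₀(t₂/t₁) ⇒ log₁₀(t₂/t₁) = S_s·(1+e_p)/(C_α·H).
log₁₀(t₂/t₁) = 0.051 × (1+0.67) / (0.036×7.2) = 0.3286
t₂ = t₁ × 10^0.3286 = 2.1 × 2.131 = 4.475 years

t₂ ≈ 4.48 years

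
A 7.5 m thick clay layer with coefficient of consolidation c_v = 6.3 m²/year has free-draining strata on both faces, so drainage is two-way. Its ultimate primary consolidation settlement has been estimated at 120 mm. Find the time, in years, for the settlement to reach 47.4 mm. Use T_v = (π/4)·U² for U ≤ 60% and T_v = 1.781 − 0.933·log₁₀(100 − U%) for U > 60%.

t ≈ 0.274 years

Drainage path length: H_d = H/2 = 3.75 m (double drainage).
U = S(t)/S_ult = 47.4/120 = 0.395.
U ≤ 60%: T_v = (π/4)·U² = (π/4)×0.395² = 0.12254.
t = T_v·H_d²/c_v = 0.12254×3.75²/6.3 = 0.2735 years.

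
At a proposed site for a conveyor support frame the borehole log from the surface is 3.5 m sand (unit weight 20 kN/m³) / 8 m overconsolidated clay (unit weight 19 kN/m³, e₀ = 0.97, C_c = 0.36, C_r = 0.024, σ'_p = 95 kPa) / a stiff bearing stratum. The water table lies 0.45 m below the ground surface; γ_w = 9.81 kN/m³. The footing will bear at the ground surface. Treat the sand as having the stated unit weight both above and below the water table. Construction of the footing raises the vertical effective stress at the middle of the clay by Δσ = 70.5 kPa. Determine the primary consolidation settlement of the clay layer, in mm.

Mid-depth of clay below the ground surface: z = 3.5 + 8/2 = 7.5 m.
Total vertical stress at mid-clay: σ_v = 20×3.5 + 19×4 = 146 kPa.
Pore pressure: u = 9.81×(7.5 − 0.45) = 69.16 kPa.
Initial effective stress: σ'_0 = σ_v − u = 146 − 69.16 = 76.84 kPa.
Final effective stress: σ'_f = 76.84 + 70.5 = 147.34 kPa.
σ'_f = 147.34 > σ'_p = 95 kPa, so the stress path crosses the preconsolidation pressure — recompression up to σ'_p, then virgin compression beyond:
S_c = H/(1+e₀)·[C_r·log₁₀(σ'_p/σ'_0) + C_c·log₁₀(σ'_f/σ'_p)]
    = 8/1.97 × [0.024×log₁₀(95/76.84) + 0.36×log₁₀(147.34/95)]
    = 4.0609 × [0.0022113 + 0.068615] = 0.2876 m

S_c ≈ 288 mm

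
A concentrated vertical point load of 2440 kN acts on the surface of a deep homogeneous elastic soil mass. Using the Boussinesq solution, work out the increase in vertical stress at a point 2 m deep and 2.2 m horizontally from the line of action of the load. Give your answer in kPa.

Boussinesq vertical stress below a point load on an elastic half-space:
Δσ_z = 3P/(2πz²) · [1 + (r/z)²]^(−5/2)
r/z = 2.2/2 = 1.1; [1+(r/z)²]^(−5/2) = 0.13773.
Δσ_z = 3×2440/(2π×2²) × 0.13773 = 291.25 × 0.13773 = 40.11 kPa

Δσ_z ≈ 40.1 kPa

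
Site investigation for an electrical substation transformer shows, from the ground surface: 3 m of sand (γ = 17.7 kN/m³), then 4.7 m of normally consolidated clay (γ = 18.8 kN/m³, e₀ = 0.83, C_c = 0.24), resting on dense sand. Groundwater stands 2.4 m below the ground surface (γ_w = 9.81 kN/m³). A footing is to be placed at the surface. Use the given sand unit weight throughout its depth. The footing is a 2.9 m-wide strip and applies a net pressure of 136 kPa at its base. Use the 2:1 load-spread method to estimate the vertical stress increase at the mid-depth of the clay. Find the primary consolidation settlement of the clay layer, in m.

S_c ≈ 0.142 m

Mid-depth of clay below the ground surface: z = 3 + 4.7/2 = 5.35 m.
Total vertical stress at mid-clay: σ_v = 17.7×3 + 18.8×2.35 = 97.28 kPa.
Pore pressure: u = 9.81×(5.35 − 2.4) = 28.94 kPa.
Initial effective stress: σ'_0 = σ_v − u = 97.28 − 28.94 = 68.34 kPa.
Stress increase at mid-clay by the 2:1 spreading method:
Δσ = qB/(B+z) = 136×2.9/(2.9+5.35) = 47.806 kPa
Final effective stress: σ'_f = σ'_0 + Δσ = 68.34 + 47.806 = 116.15 kPa.
Normally consolidated clay, so the full stress increment lies on the virgin compression line:
S_c = C_c·H/(1+e₀)·log₁₀(σ'_f/σ'_0) = 0.24×4.7/(1+0.83)×log₁₀(116.15/68.34)
    = 0.61639 × 0.23034 = 0.142 m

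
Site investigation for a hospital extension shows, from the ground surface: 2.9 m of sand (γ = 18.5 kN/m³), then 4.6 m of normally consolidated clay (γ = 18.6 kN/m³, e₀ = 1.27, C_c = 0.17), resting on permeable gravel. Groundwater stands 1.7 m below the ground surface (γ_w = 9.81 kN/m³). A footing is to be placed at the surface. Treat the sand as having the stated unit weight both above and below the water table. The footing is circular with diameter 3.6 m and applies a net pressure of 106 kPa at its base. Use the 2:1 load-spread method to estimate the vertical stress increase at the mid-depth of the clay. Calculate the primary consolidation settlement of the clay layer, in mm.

S_c ≈ 37.6 mm

Mid-depth of clay below the ground surface: z = 2.9 + 4.6/2 = 5.2 m.
Total vertical stress at mid-clay: σ_v = 18.5×2.9 + 18.6×2.3 = 96.43 kPa.
Pore pressure: u = 9.81×(5.2 − 1.7) = 34.335 kPa.
Initial effective stress: σ'_0 = σ_v − u = 96.43 − 34.335 = 62.095 kPa.
Stress increase at mid-clay by the 2:1 spreading method:
Δσ ≈ qD²/(D+z)² = 106×3.6²/(3.6+5.2)² = 17.74 kPa
Final effective stress: σ'_f = σ'_0 + Δσ = 62.095 + 17.74 = 79.835 kPa.
Normally consolidated clay, so the full stress increment lies on the virgin compression line:
S_c = C_c·H/(1+e₀)·log₁₀(σ'_f/σ'_0) = 0.17×4.6/(1+1.27)×log₁₀(79.835/62.095)
    = 0.34449 × 0.10914 = 0.0376 m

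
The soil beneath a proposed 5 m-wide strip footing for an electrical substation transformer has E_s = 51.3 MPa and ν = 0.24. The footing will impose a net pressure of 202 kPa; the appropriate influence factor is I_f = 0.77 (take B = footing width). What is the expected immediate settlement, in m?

S_e ≈ 0.0143 m

Immediate (elastic) settlement: S_e = q·B·(1−ν²)/E_s · I_f.
E_s = 51.3 MPa = 51300 kPa.
S_e = 202 × 5 × (1 − 0.24²) / 51300 × 0.77
    = 202 × 5 × 0.9424 / 51300 × 0.77
    = 0.01429 m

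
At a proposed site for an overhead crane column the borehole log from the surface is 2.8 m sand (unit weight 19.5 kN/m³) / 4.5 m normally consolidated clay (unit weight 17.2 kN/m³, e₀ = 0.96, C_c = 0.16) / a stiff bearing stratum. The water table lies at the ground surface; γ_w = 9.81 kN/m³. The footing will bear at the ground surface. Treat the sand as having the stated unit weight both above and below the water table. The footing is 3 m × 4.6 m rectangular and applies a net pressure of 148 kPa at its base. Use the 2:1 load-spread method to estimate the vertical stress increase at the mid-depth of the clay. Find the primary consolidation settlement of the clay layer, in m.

Mid-depth of clay below the ground surface: z = 2.8 + 4.5/2 = 5.05 m.
Total vertical stress at mid-clay: σ_v = 19.5×2.8 + 17.2×2.25 = 93.3 kPa.
Pore pressure: u = 9.81×(5.05 − 0) = 49.541 kPa.
Initial effective stress: σ'_0 = σ_v − u = 93.3 − 49.541 = 43.759 kPa.
Stress increase at mid-clay by the 2:1 spreading method:
Δσ = qBL/((B+z)(L+z)) = 148×3×4.6/((3+5.05)(4.6+5.05)) = 26.292 kPa
Final effective stress: σ'_f = σ'_0 + Δσ = 43.759 + 26.292 = 70.051 kPa.
Normally consolidated clay, so the full stress increment lies on the virgin compression line:
S_c = C_c·H/(1+e₀)·log₁₀(σ'_f/σ'_0) = 0.16×4.5/(1+0.96)×log₁₀(70.051/43.759)
    = 0.36735 × 0.20435 = 0.07507 m

S_c ≈ 0.0751 m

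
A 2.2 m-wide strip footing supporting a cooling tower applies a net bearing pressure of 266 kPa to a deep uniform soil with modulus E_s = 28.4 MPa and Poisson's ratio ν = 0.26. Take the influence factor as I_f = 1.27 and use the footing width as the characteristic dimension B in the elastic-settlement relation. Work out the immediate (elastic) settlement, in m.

Immediate (elastic) settlement: S_e = q·B·(1−ν²)/E_s · I_f.
E_s = 28.4 MPa = 28400 kPa.
S_e = 266 × 2.2 × (1 − 0.26²) / 28400 × 1.27
    = 266 × 2.2 × 0.9324 / 28400 × 1.27
    = 0.0244 m

S_e ≈ 0.0244 m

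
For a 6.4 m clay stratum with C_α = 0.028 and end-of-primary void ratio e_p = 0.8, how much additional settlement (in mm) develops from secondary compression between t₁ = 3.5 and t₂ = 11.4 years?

Secondary compression: S_s = C_α·H/(1+e_p)·log₁₀(t₂/t₁)
S_s = 0.028×6.4/(1+0.8)×log₁₀(11.4/3.5)
    = 0.09956 × 0.5128 = 0.05106 m

S_s ≈ 51.1 mm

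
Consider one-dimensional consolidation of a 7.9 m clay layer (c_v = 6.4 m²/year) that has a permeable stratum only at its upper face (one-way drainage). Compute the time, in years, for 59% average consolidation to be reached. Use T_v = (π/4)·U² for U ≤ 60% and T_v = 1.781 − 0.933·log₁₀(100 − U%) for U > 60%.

t ≈ 2.67 years

Drainage path length: H_d = H = 7.9 m (single drainage).
U ≤ 60%: T_v = (π/4)·U² = (π/4)×0.59² = 0.2734.
t = T_v·H_d²/c_v = 0.2734×7.9²/6.4 = 2.666 years.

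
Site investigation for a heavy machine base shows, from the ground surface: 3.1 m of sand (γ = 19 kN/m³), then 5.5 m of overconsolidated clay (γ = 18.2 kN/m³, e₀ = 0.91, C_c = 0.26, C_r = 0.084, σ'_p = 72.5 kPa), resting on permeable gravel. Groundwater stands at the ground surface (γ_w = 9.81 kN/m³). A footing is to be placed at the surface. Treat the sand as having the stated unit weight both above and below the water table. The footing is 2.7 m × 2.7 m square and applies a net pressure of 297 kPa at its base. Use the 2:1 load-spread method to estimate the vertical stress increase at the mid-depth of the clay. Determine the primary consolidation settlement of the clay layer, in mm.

Mid-depth of clay below the ground surface: z = 3.1 + 5.5/2 = 5.85 m.
Total vertical stress at mid-clay: σ_v = 19×3.1 + 18.2×2.75 = 108.95 kPa.
Pore pressure: u = 9.81×(5.85 − 0) = 57.389 kPa.
Initial effective stress: σ'_0 = σ_v − u = 108.95 − 57.389 = 51.561 kPa.
Stress increase at mid-clay by the 2:1 spreading method:
Δσ = qBL/((B+z)(L+z)) = 297×2.7×2.7/((2.7+5.85)(2.7+5.85)) = 29.618 kPa
Final effective stress: σ'_f = 51.561 + 29.618 = 81.179 kPa.
σ'_f = 81.179 > σ'_p = 72.5 kPa, so the stress path crosses the preconsolidation pressure — recompression up to σ'_p, then virgin compression beyond:
S_c = H/(1+e₀)·[C_r·log₁₀(σ'_p/σ'_0) + C_c·log₁₀(σ'_f/σ'_p)]
    = 5.5/1.91 × [0.084×log₁₀(72.5/51.561) + 0.26×log₁₀(81.179/72.5)]
    = 2.8796 × [0.012433 + 0.012767] = 0.07257 m

S_c ≈ 72.6 mm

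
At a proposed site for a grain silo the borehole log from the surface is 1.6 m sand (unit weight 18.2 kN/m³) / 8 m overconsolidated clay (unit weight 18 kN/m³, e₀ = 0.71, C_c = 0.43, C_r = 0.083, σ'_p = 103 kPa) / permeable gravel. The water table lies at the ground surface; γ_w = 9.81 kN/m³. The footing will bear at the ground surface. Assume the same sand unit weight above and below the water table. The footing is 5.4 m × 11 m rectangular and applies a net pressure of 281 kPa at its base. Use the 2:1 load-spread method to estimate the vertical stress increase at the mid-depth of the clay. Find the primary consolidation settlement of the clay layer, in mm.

S_c ≈ 388 mm

Mid-depth of clay below the ground surface: z = 1.6 + 8/2 = 5.6 m.
Total vertical stress at mid-clay: σ_v = 18.2×1.6 + 18×4 = 101.12 kPa.
Pore pressure: u = 9.81×(5.6 − 0) = 54.936 kPa.
Initial effective stress: σ'_0 = σ_v − u = 101.12 − 54.936 = 46.184 kPa.
Stress increase at mid-clay by the 2:1 spreading method:
Δσ = qBL/((B+z)(L+z)) = 281×5.4×11/((5.4+5.6)(11+5.6)) = 91.41 kPa
Final effective stress: σ'_f = 46.184 + 91.41 = 137.59 kPa.
σ'_f = 137.59 > σ'_p = 103 kPa, so the stress path crosses the preconsolidation pressure — recompression up to σ'_p, then virgin compression beyond:
S_c = H/(1+e₀)·[C_r·log₁₀(σ'_p/σ'_0) + C_c·log₁₀(σ'_f/σ'_p)]
    = 8/1.71 × [0.083×log₁₀(103/46.184) + 0.43×log₁₀(137.59/103)]
    = 4.6784 × [0.028913 + 0.054072] = 0.3882 m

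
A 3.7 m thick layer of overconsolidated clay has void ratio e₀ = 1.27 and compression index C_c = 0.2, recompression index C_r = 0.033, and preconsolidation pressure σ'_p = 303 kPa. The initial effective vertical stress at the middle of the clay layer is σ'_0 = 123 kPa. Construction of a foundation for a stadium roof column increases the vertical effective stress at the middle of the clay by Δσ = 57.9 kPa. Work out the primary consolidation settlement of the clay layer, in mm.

S_c ≈ 9.01 mm

Final effective stress: σ'_f = 123 + 57.9 = 180.9 kPa.
σ'_f = 180.9 ≤ σ'_p = 303 kPa, so the clay remains overconsolidated and only the recompression index applies:
S_c = C_r·H/(1+e₀)·log₁₀(σ'_f/σ'_0) = 0.033×3.7/2.27×log₁₀(180.9/123)
    = 0.05379 × 0.16753 = 0.009011 m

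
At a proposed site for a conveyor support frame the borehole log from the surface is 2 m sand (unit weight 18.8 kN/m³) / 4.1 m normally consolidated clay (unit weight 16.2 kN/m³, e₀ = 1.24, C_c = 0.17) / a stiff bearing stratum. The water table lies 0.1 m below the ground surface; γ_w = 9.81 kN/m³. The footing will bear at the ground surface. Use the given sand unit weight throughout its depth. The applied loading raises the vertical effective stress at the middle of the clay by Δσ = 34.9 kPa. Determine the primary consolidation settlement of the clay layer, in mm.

Mid-depth of clay below the ground surface: z = 2 + 4.1/2 = 4.05 m.
Total vertical stress at mid-clay: σ_v = 18.8×2 + 16.2×2.05 = 70.81 kPa.
Pore pressure: u = 9.81×(4.05 − 0.1) = 38.75 kPa.
Initial effective stress: σ'_0 = σ_v − u = 70.81 − 38.75 = 32.06 kPa.
Final effective stress: σ'_f = σ'_0 + Δσ = 32.06 + 34.9 = 66.96 kPa.
Normally consolidated clay, so the full stress increment lies on the virgin compression line:
S_c = C_c·H/(1+e₀)·log₁₀(σ'_f/σ'_0) = 0.17×4.1/(1+1.24)×log₁₀(66.96/32.06)
    = 0.31116 × 0.31985 = 0.09952 m

S_c ≈ 99.5 mm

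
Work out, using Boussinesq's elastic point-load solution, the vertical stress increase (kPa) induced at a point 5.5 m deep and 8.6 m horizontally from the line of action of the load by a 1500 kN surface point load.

Boussinesq vertical stress below a point load on an elastic half-space:
Δσ_z = 3P/(2πz²) · [1 + (r/z)²]^(−5/2)
r/z = 8.6/5.5 = 1.5636; [1+(r/z)²]^(−5/2) = 0.045398.
Δσ_z = 3×1500/(2π×5.5²) × 0.045398 = 23.676 × 0.045398 = 1.075 kPa

Δσ_z ≈ 1.07 kPa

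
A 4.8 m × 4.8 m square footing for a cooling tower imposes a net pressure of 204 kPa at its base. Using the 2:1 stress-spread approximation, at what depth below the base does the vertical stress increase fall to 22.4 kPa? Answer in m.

2:1 spreading — at depth z the loaded area has grown by z in each plan dimension:
qB²/(B+z)² = Δσ_z ⇒ z = B(√(q/Δσ_z) − 1) = 4.8×(√(204/22.4) − 1) = 9.685 m

z ≈ 9.69 m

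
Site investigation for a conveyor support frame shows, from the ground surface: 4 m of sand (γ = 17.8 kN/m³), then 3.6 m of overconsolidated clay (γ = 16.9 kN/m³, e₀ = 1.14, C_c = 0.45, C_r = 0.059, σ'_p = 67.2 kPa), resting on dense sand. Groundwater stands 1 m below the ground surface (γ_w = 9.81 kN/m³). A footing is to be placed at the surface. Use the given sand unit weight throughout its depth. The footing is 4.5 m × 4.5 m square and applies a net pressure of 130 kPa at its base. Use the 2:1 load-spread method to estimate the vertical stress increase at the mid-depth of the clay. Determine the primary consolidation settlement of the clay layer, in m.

S_c ≈ 0.0636 m

Mid-depth of clay below the ground surface: z = 4 + 3.6/2 = 5.8 m.
Total vertical stress at mid-clay: σ_v = 17.8×4 + 16.9×1.8 = 101.62 kPa.
Pore pressure: u = 9.81×(5.8 − 1) = 47.088 kPa.
Initial effective stress: σ'_0 = σ_v − u = 101.62 − 47.088 = 54.532 kPa.
Stress increase at mid-clay by the 2:1 spreading method:
Δσ = qBL/((B+z)(L+z)) = 130×4.5×4.5/((4.5+5.8)(4.5+5.8)) = 24.814 kPa
Final effective stress: σ'_f = 54.532 + 24.814 = 79.346 kPa.
σ'_f = 79.346 > σ'_p = 67.2 kPa, so the stress path crosses the preconsolidation pressure — recompression up to σ'_p, then virgin compression beyond:
S_c = H/(1+e₀)·[C_r·log₁₀(σ'_p/σ'_0) + C_c·log₁₀(σ'_f/σ'_p)]
    = 3.6/2.14 × [0.059×log₁₀(67.2/54.532) + 0.45×log₁₀(79.346/67.2)]
    = 1.6822 × [0.0053524 + 0.03247] = 0.06362 m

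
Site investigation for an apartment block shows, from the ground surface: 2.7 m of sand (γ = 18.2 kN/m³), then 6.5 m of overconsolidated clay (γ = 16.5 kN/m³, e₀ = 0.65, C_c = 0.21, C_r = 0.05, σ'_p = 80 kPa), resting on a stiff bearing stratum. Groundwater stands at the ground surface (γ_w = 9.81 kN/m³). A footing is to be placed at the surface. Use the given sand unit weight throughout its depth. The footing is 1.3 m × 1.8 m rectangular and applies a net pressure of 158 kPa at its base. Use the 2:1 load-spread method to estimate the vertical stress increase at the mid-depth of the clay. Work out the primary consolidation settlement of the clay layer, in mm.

Mid-depth of clay below the ground surface: z = 2.7 + 6.5/2 = 5.95 m.
Total vertical stress at mid-clay: σ_v = 18.2×2.7 + 16.5×3.25 = 102.77 kPa.
Pore pressure: u = 9.81×(5.95 − 0) = 58.37 kPa.
Initial effective stress: σ'_0 = σ_v − u = 102.77 − 58.37 = 44.4 kPa.
Stress increase at mid-clay by the 2:1 spreading method:
Δσ = qBL/((B+z)(L+z)) = 158×1.3×1.8/((1.3+5.95)(1.8+5.95)) = 6.5801 kPa
Final effective stress: σ'_f = 44.4 + 6.5801 = 50.98 kPa.
σ'_f = 50.98 ≤ σ'_p = 80 kPa, so the clay remains overconsolidated and only the recompression index applies:
S_c = C_r·H/(1+e₀)·log₁₀(σ'_f/σ'_0) = 0.05×6.5/1.65×log₁₀(50.98/44.4)
    = 0.19697 × 0.060017 = 0.01182 m

S_c ≈ 11.8 mm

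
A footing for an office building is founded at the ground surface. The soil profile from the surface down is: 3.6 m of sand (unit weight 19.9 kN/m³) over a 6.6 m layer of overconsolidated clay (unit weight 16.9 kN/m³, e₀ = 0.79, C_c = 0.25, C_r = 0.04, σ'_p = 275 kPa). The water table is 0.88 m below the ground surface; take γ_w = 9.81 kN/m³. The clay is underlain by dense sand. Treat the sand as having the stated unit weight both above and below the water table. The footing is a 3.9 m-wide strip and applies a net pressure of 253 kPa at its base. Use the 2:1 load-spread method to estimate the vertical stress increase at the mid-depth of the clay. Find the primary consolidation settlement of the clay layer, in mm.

S_c ≈ 54.4 mm

Mid-depth of clay below the ground surface: z = 3.6 + 6.6/2 = 6.9 m.
Total vertical stress at mid-clay: σ_v = 19.9×3.6 + 16.9×3.3 = 127.41 kPa.
Pore pressure: u = 9.81×(6.9 − 0.88) = 59.056 kPa.
Initial effective stress: σ'_0 = σ_v − u = 127.41 − 59.056 = 68.354 kPa.
Stress increase at mid-clay by the 2:1 spreading method:
Δσ = qB/(B+z) = 253×3.9/(3.9+6.9) = 91.361 kPa
Final effective stress: σ'_f = 68.354 + 91.361 = 159.72 kPa.
σ'_f = 159.72 ≤ σ'_p = 275 kPa, so the clay remains overconsolidated and only the recompression index applies:
S_c = C_r·H/(1+e₀)·log₁₀(σ'_f/σ'_0) = 0.04×6.6/1.79×log₁₀(159.72/68.354)
    = 0.14749 × 0.3686 = 0.05436 m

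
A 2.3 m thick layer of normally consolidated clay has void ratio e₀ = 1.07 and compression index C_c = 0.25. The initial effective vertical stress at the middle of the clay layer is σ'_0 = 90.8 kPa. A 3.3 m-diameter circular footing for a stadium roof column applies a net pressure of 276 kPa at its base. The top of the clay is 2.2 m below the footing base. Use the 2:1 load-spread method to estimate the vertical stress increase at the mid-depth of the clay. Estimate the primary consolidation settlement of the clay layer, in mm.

S_c ≈ 67.4 mm

Mid-depth of clay below the footing base: z = 2.2 + 2.3/2 = 3.35 m.
Stress increase at mid-clay by the 2:1 spreading method:
Δσ ≈ qD²/(D+z)² = 276×3.3²/(3.3+3.35)² = 67.966 kPa
Final effective stress: σ'_f = σ'_0 + Δσ = 90.8 + 67.966 = 158.77 kPa.
Normally consolidated clay, so the full stress increment lies on the virgin compression line:
S_c = C_c·H/(1+e₀)·log₁₀(σ'_f/σ'_0) = 0.25×2.3/(1+1.07)×log₁₀(158.77/90.8)
    = 0.27778 × 0.24268 = 0.06741 m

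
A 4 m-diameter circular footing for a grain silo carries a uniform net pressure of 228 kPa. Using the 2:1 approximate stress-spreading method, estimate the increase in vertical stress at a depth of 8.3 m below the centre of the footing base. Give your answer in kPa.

Δσ_z ≈ 24.1 kPa

By the 2:1 method the load spreads at 1 horizontal : 2 vertical, so at depth z the loaded area has grown by z in each plan dimension:
Δσ ≈ qD²/(D+z)² = 228×4²/(4+8.3)² = 24.113 kPa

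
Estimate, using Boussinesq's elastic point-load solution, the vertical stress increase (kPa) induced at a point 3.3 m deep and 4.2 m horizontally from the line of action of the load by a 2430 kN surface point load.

Boussinesq vertical stress below a point load on an elastic half-space:
Δσ_z = 3P/(2πz²) · [1 + (r/z)²]^(−5/2)
r/z = 4.2/3.3 = 1.2727; [1+(r/z)²]^(−5/2) = 0.090015.
Δσ_z = 3×2430/(2π×3.3²) × 0.090015 = 106.54 × 0.090015 = 9.59 kPa

Δσ_z ≈ 9.59 kPa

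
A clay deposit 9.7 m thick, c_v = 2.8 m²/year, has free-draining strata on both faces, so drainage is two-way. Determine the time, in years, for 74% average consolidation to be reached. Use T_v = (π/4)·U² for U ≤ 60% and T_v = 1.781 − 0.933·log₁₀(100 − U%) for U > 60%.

t ≈ 3.87 years

Drainage path length: H_d = H/2 = 4.85 m (double drainage).
U > 60%: T_v = 1.781 − 0.933·log₁₀(100 − 74) = 0.46083.
t = T_v·H_d²/c_v = 0.46083×4.85²/2.8 = 3.871 years.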